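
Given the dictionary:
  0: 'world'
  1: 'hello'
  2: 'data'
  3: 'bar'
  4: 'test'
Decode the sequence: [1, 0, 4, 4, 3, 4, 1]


Look up each index in the dictionary:
  1 -> 'hello'
  0 -> 'world'
  4 -> 'test'
  4 -> 'test'
  3 -> 'bar'
  4 -> 'test'
  1 -> 'hello'

Decoded: "hello world test test bar test hello"


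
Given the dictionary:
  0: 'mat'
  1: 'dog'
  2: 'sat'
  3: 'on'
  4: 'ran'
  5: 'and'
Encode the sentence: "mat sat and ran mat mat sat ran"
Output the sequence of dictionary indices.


Look up each word in the dictionary:
  'mat' -> 0
  'sat' -> 2
  'and' -> 5
  'ran' -> 4
  'mat' -> 0
  'mat' -> 0
  'sat' -> 2
  'ran' -> 4

Encoded: [0, 2, 5, 4, 0, 0, 2, 4]


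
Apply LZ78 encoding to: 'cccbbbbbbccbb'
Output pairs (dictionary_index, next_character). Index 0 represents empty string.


LZ78 encoding steps:
Dictionary: {0: ''}
Step 1: w='' (idx 0), next='c' -> output (0, 'c'), add 'c' as idx 1
Step 2: w='c' (idx 1), next='c' -> output (1, 'c'), add 'cc' as idx 2
Step 3: w='' (idx 0), next='b' -> output (0, 'b'), add 'b' as idx 3
Step 4: w='b' (idx 3), next='b' -> output (3, 'b'), add 'bb' as idx 4
Step 5: w='bb' (idx 4), next='b' -> output (4, 'b'), add 'bbb' as idx 5
Step 6: w='cc' (idx 2), next='b' -> output (2, 'b'), add 'ccb' as idx 6
Step 7: w='b' (idx 3), end of input -> output (3, '')


Encoded: [(0, 'c'), (1, 'c'), (0, 'b'), (3, 'b'), (4, 'b'), (2, 'b'), (3, '')]


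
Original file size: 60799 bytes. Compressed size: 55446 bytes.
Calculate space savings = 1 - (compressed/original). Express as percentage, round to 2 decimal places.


ratio = compressed/original = 55446/60799 = 0.911956
savings = 1 - ratio = 1 - 0.911956 = 0.088044
as a percentage: 0.088044 * 100 = 8.8%

Space savings = 1 - 55446/60799 = 8.8%


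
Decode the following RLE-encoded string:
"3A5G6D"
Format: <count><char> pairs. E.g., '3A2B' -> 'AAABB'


Expanding each <count><char> pair:
  3A -> 'AAA'
  5G -> 'GGGGG'
  6D -> 'DDDDDD'

Decoded = AAAGGGGGDDDDDD


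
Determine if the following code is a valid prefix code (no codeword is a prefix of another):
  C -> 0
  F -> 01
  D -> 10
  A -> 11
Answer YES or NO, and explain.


Checking each pair (does one codeword prefix another?):
  C='0' vs F='01': prefix -- VIOLATION

NO -- this is NOT a valid prefix code. C (0) is a prefix of F (01).


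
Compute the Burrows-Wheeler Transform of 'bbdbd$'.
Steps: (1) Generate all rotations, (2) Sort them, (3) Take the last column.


Rotations (sorted):
  0: $bbdbd -> last char: d
  1: bbdbd$ -> last char: $
  2: bd$bbd -> last char: d
  3: bdbd$b -> last char: b
  4: d$bbdb -> last char: b
  5: dbd$bb -> last char: b


BWT = d$dbbb


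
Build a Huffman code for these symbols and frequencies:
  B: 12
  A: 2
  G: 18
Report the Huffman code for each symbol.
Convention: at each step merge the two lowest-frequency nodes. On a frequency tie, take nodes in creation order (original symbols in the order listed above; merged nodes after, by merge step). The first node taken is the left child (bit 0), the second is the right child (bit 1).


Huffman tree construction:
Step 1: Merge A(2) + B(12) = 14
Step 2: Merge (A+B)(14) + G(18) = 32
Read each symbol's code off the tree from the root (left child = 0, right child = 1).

Codes:
  B: 01 (length 2)
  A: 00 (length 2)
  G: 1 (length 1)
Average code length: 46/32 = 1.4375 bits/symbol


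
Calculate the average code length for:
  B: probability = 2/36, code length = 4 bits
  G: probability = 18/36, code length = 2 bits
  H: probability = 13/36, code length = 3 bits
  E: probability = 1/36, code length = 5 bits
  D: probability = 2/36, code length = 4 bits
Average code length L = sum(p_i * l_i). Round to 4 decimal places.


Weighted contributions p_i * l_i:
  B: (2/36) * 4 = 8/36
  G: (18/36) * 2 = 36/36
  H: (13/36) * 3 = 39/36
  E: (1/36) * 5 = 5/36
  D: (2/36) * 4 = 8/36
Sum = (8 + 36 + 39 + 5 + 8)/36 = 96/36

L = 96/36 = 2.6667 bits/symbol


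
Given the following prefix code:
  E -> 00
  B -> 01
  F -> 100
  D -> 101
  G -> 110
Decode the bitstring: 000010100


Decoding step by step:
Bits 00 -> E
Bits 00 -> E
Bits 101 -> D
Bits 00 -> E


Decoded message: EEDE


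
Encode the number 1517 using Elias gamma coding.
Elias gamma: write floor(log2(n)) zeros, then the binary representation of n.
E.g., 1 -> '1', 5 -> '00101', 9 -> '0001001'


num_bits = floor(log2(1517)) + 1 = 11
leading_zeros = num_bits - 1 = 10
binary(1517) = 10111101101

Elias gamma(1517) = '0000000000' + '10111101101' = 000000000010111101101 (21 bits)


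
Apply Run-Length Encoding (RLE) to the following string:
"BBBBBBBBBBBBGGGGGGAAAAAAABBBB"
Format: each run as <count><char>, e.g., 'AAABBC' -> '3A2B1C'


Scanning runs left to right:
  i=0: run of 'B' x 12 -> '12B'
  i=12: run of 'G' x 6 -> '6G'
  i=18: run of 'A' x 7 -> '7A'
  i=25: run of 'B' x 4 -> '4B'

RLE = 12B6G7A4B


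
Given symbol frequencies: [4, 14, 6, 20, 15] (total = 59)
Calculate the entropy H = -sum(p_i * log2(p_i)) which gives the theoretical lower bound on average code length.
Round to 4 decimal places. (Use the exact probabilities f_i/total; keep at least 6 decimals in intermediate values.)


Per-symbol terms -p_i * log2(p_i) with p_i = f_i/59:
  p = 4/59 = 0.067797: log2(p) = -3.882643, -p*log2(p) = 0.263230
  p = 14/59 = 0.237288: log2(p) = -2.075288, -p*log2(p) = 0.492441
  p = 6/59 = 0.101695: log2(p) = -3.297681, -p*log2(p) = 0.335357
  p = 20/59 = 0.338983: log2(p) = -1.560715, -p*log2(p) = 0.529056
  p = 15/59 = 0.254237: log2(p) = -1.975752, -p*log2(p) = 0.502310
H = 0.263230 + 0.492441 + 0.335357 + 0.529056 + 0.502310 = 2.122394

H = 2.1224 bits/symbol


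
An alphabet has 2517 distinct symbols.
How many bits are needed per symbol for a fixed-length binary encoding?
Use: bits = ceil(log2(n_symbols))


log2(2517) = 11.2975
Bracket: 2^11 = 2048 < 2517 <= 2^12 = 4096
So ceil(log2(2517)) = 12

bits = ceil(log2(2517)) = ceil(11.2975) = 12 bits


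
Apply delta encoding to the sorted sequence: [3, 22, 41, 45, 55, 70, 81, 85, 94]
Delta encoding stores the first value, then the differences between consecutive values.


First value: 3
Deltas:
  22 - 3 = 19
  41 - 22 = 19
  45 - 41 = 4
  55 - 45 = 10
  70 - 55 = 15
  81 - 70 = 11
  85 - 81 = 4
  94 - 85 = 9


Delta encoded: [3, 19, 19, 4, 10, 15, 11, 4, 9]


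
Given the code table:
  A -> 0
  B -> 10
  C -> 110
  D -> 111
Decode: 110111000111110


Decoding:
110 -> C
111 -> D
0 -> A
0 -> A
0 -> A
111 -> D
110 -> C


Result: CDAAADC


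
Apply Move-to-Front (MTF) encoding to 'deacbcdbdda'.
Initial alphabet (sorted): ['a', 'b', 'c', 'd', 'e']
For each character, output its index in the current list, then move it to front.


MTF encoding:
'd': index 3 in ['a', 'b', 'c', 'd', 'e'] -> ['d', 'a', 'b', 'c', 'e']
'e': index 4 in ['d', 'a', 'b', 'c', 'e'] -> ['e', 'd', 'a', 'b', 'c']
'a': index 2 in ['e', 'd', 'a', 'b', 'c'] -> ['a', 'e', 'd', 'b', 'c']
'c': index 4 in ['a', 'e', 'd', 'b', 'c'] -> ['c', 'a', 'e', 'd', 'b']
'b': index 4 in ['c', 'a', 'e', 'd', 'b'] -> ['b', 'c', 'a', 'e', 'd']
'c': index 1 in ['b', 'c', 'a', 'e', 'd'] -> ['c', 'b', 'a', 'e', 'd']
'd': index 4 in ['c', 'b', 'a', 'e', 'd'] -> ['d', 'c', 'b', 'a', 'e']
'b': index 2 in ['d', 'c', 'b', 'a', 'e'] -> ['b', 'd', 'c', 'a', 'e']
'd': index 1 in ['b', 'd', 'c', 'a', 'e'] -> ['d', 'b', 'c', 'a', 'e']
'd': index 0 in ['d', 'b', 'c', 'a', 'e'] -> ['d', 'b', 'c', 'a', 'e']
'a': index 3 in ['d', 'b', 'c', 'a', 'e'] -> ['a', 'd', 'b', 'c', 'e']


Output: [3, 4, 2, 4, 4, 1, 4, 2, 1, 0, 3]


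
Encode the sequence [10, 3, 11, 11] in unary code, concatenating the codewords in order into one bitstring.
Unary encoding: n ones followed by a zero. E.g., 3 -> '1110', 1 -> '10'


Encode each number as n ones followed by a terminating 0:
  10 -> 11111111110 (11 bits)
  3 -> 1110 (4 bits)
  11 -> 111111111110 (12 bits)
  11 -> 111111111110 (12 bits)
Total length = 11 + 4 + 12 + 12 = 39 bits.

Unary([10, 3, 11, 11]) = 111111111101110111111111110111111111110 (39 bits)


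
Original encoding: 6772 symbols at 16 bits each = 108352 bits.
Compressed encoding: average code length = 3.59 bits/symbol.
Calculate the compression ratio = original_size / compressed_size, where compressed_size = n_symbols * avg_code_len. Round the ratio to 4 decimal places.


original_size = n_symbols * orig_bits = 6772 * 16 = 108352 bits
compressed_size = n_symbols * avg_code_len = 6772 * 3.59 = 24311.48 bits
ratio = original_size / compressed_size = 108352 / 24311.48 = 4.4568

Compression ratio = 4.4568


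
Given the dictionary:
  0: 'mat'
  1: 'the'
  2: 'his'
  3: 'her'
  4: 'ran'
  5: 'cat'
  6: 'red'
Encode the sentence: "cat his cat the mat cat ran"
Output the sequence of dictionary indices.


Look up each word in the dictionary:
  'cat' -> 5
  'his' -> 2
  'cat' -> 5
  'the' -> 1
  'mat' -> 0
  'cat' -> 5
  'ran' -> 4

Encoded: [5, 2, 5, 1, 0, 5, 4]


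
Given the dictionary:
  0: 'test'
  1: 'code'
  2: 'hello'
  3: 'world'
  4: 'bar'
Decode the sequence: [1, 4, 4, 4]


Look up each index in the dictionary:
  1 -> 'code'
  4 -> 'bar'
  4 -> 'bar'
  4 -> 'bar'

Decoded: "code bar bar bar"


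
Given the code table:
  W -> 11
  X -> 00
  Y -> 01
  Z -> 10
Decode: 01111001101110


Decoding:
01 -> Y
11 -> W
10 -> Z
01 -> Y
10 -> Z
11 -> W
10 -> Z


Result: YWZYZWZ


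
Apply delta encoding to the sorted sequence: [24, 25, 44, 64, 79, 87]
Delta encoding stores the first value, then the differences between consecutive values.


First value: 24
Deltas:
  25 - 24 = 1
  44 - 25 = 19
  64 - 44 = 20
  79 - 64 = 15
  87 - 79 = 8


Delta encoded: [24, 1, 19, 20, 15, 8]


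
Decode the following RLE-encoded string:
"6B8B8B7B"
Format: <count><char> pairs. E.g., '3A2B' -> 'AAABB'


Expanding each <count><char> pair:
  6B -> 'BBBBBB'
  8B -> 'BBBBBBBB'
  8B -> 'BBBBBBBB'
  7B -> 'BBBBBBB'

Decoded = BBBBBBBBBBBBBBBBBBBBBBBBBBBBB


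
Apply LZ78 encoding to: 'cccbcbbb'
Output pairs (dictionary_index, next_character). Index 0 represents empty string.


LZ78 encoding steps:
Dictionary: {0: ''}
Step 1: w='' (idx 0), next='c' -> output (0, 'c'), add 'c' as idx 1
Step 2: w='c' (idx 1), next='c' -> output (1, 'c'), add 'cc' as idx 2
Step 3: w='' (idx 0), next='b' -> output (0, 'b'), add 'b' as idx 3
Step 4: w='c' (idx 1), next='b' -> output (1, 'b'), add 'cb' as idx 4
Step 5: w='b' (idx 3), next='b' -> output (3, 'b'), add 'bb' as idx 5


Encoded: [(0, 'c'), (1, 'c'), (0, 'b'), (1, 'b'), (3, 'b')]


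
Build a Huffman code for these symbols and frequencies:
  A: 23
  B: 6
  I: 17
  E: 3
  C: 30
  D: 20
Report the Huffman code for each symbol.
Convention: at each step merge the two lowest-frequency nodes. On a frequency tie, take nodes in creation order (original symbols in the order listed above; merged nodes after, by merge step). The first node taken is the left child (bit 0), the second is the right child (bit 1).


Huffman tree construction:
Step 1: Merge E(3) + B(6) = 9
Step 2: Merge (E+B)(9) + I(17) = 26
Step 3: Merge D(20) + A(23) = 43
Step 4: Merge ((E+B)+I)(26) + C(30) = 56
Step 5: Merge (D+A)(43) + (((E+B)+I)+C)(56) = 99
Read each symbol's code off the tree from the root (left child = 0, right child = 1).

Codes:
  A: 01 (length 2)
  B: 1001 (length 4)
  I: 101 (length 3)
  E: 1000 (length 4)
  C: 11 (length 2)
  D: 00 (length 2)
Average code length: 233/99 = 2.3535 bits/symbol


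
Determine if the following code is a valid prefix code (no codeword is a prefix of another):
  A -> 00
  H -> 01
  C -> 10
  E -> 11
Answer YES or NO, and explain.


Checking each pair (does one codeword prefix another?):
  A='00' vs H='01': no prefix
  A='00' vs C='10': no prefix
  A='00' vs E='11': no prefix
  H='01' vs A='00': no prefix
  H='01' vs C='10': no prefix
  H='01' vs E='11': no prefix
  C='10' vs A='00': no prefix
  C='10' vs H='01': no prefix
  C='10' vs E='11': no prefix
  E='11' vs A='00': no prefix
  E='11' vs H='01': no prefix
  E='11' vs C='10': no prefix
No violation found over all pairs.

YES -- this is a valid prefix code. No codeword is a prefix of any other codeword.


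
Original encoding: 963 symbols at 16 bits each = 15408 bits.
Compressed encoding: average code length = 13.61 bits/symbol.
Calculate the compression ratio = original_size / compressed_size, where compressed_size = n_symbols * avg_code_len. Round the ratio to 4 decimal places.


original_size = n_symbols * orig_bits = 963 * 16 = 15408 bits
compressed_size = n_symbols * avg_code_len = 963 * 13.61 = 13106.43 bits
ratio = original_size / compressed_size = 15408 / 13106.43 = 1.1756

Compression ratio = 1.1756


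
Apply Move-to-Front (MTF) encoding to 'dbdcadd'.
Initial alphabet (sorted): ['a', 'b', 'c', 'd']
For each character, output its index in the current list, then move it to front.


MTF encoding:
'd': index 3 in ['a', 'b', 'c', 'd'] -> ['d', 'a', 'b', 'c']
'b': index 2 in ['d', 'a', 'b', 'c'] -> ['b', 'd', 'a', 'c']
'd': index 1 in ['b', 'd', 'a', 'c'] -> ['d', 'b', 'a', 'c']
'c': index 3 in ['d', 'b', 'a', 'c'] -> ['c', 'd', 'b', 'a']
'a': index 3 in ['c', 'd', 'b', 'a'] -> ['a', 'c', 'd', 'b']
'd': index 2 in ['a', 'c', 'd', 'b'] -> ['d', 'a', 'c', 'b']
'd': index 0 in ['d', 'a', 'c', 'b'] -> ['d', 'a', 'c', 'b']


Output: [3, 2, 1, 3, 3, 2, 0]


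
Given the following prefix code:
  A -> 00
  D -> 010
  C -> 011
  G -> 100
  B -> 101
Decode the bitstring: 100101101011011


Decoding step by step:
Bits 100 -> G
Bits 101 -> B
Bits 101 -> B
Bits 011 -> C
Bits 011 -> C


Decoded message: GBBCC


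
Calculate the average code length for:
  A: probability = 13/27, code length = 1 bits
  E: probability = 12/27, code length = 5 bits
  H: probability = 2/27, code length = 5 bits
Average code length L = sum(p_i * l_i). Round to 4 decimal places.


Weighted contributions p_i * l_i:
  A: (13/27) * 1 = 13/27
  E: (12/27) * 5 = 60/27
  H: (2/27) * 5 = 10/27
Sum = (13 + 60 + 10)/27 = 83/27

L = 83/27 = 3.0741 bits/symbol


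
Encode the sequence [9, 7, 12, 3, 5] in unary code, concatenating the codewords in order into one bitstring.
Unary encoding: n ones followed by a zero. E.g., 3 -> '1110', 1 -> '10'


Encode each number as n ones followed by a terminating 0:
  9 -> 1111111110 (10 bits)
  7 -> 11111110 (8 bits)
  12 -> 1111111111110 (13 bits)
  3 -> 1110 (4 bits)
  5 -> 111110 (6 bits)
Total length = 10 + 8 + 13 + 4 + 6 = 41 bits.

Unary([9, 7, 12, 3, 5]) = 11111111101111111011111111111101110111110 (41 bits)


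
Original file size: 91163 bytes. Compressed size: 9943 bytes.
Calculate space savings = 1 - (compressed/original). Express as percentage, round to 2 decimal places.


ratio = compressed/original = 9943/91163 = 0.109068
savings = 1 - ratio = 1 - 0.109068 = 0.890932
as a percentage: 0.890932 * 100 = 89.09%

Space savings = 1 - 9943/91163 = 89.09%


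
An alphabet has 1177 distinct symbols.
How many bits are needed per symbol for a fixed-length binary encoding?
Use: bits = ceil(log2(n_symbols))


log2(1177) = 10.2009
Bracket: 2^10 = 1024 < 1177 <= 2^11 = 2048
So ceil(log2(1177)) = 11

bits = ceil(log2(1177)) = ceil(10.2009) = 11 bits


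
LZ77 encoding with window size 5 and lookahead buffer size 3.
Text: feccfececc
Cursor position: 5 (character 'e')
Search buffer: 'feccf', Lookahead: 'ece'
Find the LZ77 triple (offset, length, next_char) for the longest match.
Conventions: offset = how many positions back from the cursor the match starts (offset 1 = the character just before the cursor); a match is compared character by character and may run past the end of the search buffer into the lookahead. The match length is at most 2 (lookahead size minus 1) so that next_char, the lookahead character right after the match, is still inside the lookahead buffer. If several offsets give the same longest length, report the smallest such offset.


Try each offset into the search buffer:
  offset=1 (pos 4, char 'f'): match length 0
  offset=2 (pos 3, char 'c'): match length 0
  offset=3 (pos 2, char 'c'): match length 0
  offset=4 (pos 1, char 'e'): match length 2
  offset=5 (pos 0, char 'f'): match length 0
Longest match has length 2 at offset 4.
next_char = character at position 5 + 2 = 7 -> 'e'

Best match: offset=4, length=2 (matching 'ec' starting at position 1)
LZ77 triple: (4, 2, 'e')


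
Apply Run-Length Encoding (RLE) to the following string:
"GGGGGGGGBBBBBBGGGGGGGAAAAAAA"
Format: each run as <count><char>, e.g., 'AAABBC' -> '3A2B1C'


Scanning runs left to right:
  i=0: run of 'G' x 8 -> '8G'
  i=8: run of 'B' x 6 -> '6B'
  i=14: run of 'G' x 7 -> '7G'
  i=21: run of 'A' x 7 -> '7A'

RLE = 8G6B7G7A


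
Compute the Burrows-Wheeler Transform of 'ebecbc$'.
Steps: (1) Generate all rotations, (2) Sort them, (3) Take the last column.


Rotations (sorted):
  0: $ebecbc -> last char: c
  1: bc$ebec -> last char: c
  2: becbc$e -> last char: e
  3: c$ebecb -> last char: b
  4: cbc$ebe -> last char: e
  5: ebecbc$ -> last char: $
  6: ecbc$eb -> last char: b


BWT = ccebe$b


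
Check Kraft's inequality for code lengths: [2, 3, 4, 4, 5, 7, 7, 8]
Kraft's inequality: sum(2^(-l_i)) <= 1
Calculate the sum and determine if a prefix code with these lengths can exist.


Sum = 2^(-2) + 2^(-3) + 2^(-4) + 2^(-4) + 2^(-5) + 2^(-7) + 2^(-7) + 2^(-8)
    = 0.25 + 0.125 + 0.0625 + 0.0625 + 0.03125 + 0.0078125 + 0.0078125 + 0.00390625
    = 141/256 = 0.55078125
Since 0.55078125 <= 1, Kraft's inequality IS satisfied.
A prefix code with these lengths CAN exist.

Kraft sum = 0.55078125. Satisfied.


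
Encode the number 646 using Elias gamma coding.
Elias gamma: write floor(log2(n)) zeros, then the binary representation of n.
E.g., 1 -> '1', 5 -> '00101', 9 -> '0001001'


num_bits = floor(log2(646)) + 1 = 10
leading_zeros = num_bits - 1 = 9
binary(646) = 1010000110

Elias gamma(646) = '000000000' + '1010000110' = 0000000001010000110 (19 bits)


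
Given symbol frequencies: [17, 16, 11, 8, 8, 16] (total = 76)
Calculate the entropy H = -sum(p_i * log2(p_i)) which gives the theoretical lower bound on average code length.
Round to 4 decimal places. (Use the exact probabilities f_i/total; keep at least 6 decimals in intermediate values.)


Per-symbol terms -p_i * log2(p_i) with p_i = f_i/76:
  p = 17/76 = 0.223684: log2(p) = -2.160465, -p*log2(p) = 0.483262
  p = 16/76 = 0.210526: log2(p) = -2.247928, -p*log2(p) = 0.473248
  p = 11/76 = 0.144737: log2(p) = -2.788496, -p*log2(p) = 0.403598
  p = 8/76 = 0.105263: log2(p) = -3.247928, -p*log2(p) = 0.341887
  p = 8/76 = 0.105263: log2(p) = -3.247928, -p*log2(p) = 0.341887
  p = 16/76 = 0.210526: log2(p) = -2.247928, -p*log2(p) = 0.473248
H = 0.483262 + 0.473248 + 0.403598 + 0.341887 + 0.341887 + 0.473248 = 2.517130

H = 2.5171 bits/symbol


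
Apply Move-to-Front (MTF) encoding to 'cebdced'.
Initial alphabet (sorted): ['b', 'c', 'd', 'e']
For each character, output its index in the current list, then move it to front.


MTF encoding:
'c': index 1 in ['b', 'c', 'd', 'e'] -> ['c', 'b', 'd', 'e']
'e': index 3 in ['c', 'b', 'd', 'e'] -> ['e', 'c', 'b', 'd']
'b': index 2 in ['e', 'c', 'b', 'd'] -> ['b', 'e', 'c', 'd']
'd': index 3 in ['b', 'e', 'c', 'd'] -> ['d', 'b', 'e', 'c']
'c': index 3 in ['d', 'b', 'e', 'c'] -> ['c', 'd', 'b', 'e']
'e': index 3 in ['c', 'd', 'b', 'e'] -> ['e', 'c', 'd', 'b']
'd': index 2 in ['e', 'c', 'd', 'b'] -> ['d', 'e', 'c', 'b']


Output: [1, 3, 2, 3, 3, 3, 2]


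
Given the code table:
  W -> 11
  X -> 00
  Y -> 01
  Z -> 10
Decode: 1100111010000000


Decoding:
11 -> W
00 -> X
11 -> W
10 -> Z
10 -> Z
00 -> X
00 -> X
00 -> X


Result: WXWZZXXX


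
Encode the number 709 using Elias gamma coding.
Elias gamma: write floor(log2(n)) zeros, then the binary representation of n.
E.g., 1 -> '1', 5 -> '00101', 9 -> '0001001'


num_bits = floor(log2(709)) + 1 = 10
leading_zeros = num_bits - 1 = 9
binary(709) = 1011000101

Elias gamma(709) = '000000000' + '1011000101' = 0000000001011000101 (19 bits)


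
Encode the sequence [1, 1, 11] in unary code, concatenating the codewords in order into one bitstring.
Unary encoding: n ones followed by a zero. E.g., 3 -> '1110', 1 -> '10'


Encode each number as n ones followed by a terminating 0:
  1 -> 10 (2 bits)
  1 -> 10 (2 bits)
  11 -> 111111111110 (12 bits)
Total length = 2 + 2 + 12 = 16 bits.

Unary([1, 1, 11]) = 1010111111111110 (16 bits)


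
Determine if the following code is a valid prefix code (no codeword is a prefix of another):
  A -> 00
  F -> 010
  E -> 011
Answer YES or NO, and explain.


Checking each pair (does one codeword prefix another?):
  A='00' vs F='010': no prefix
  A='00' vs E='011': no prefix
  F='010' vs A='00': no prefix
  F='010' vs E='011': no prefix
  E='011' vs A='00': no prefix
  E='011' vs F='010': no prefix
No violation found over all pairs.

YES -- this is a valid prefix code. No codeword is a prefix of any other codeword.


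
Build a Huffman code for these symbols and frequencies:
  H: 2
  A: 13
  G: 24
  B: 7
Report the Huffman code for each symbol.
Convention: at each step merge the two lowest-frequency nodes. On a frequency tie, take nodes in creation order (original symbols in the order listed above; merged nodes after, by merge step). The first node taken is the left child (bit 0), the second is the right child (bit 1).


Huffman tree construction:
Step 1: Merge H(2) + B(7) = 9
Step 2: Merge (H+B)(9) + A(13) = 22
Step 3: Merge ((H+B)+A)(22) + G(24) = 46
Read each symbol's code off the tree from the root (left child = 0, right child = 1).

Codes:
  H: 000 (length 3)
  A: 01 (length 2)
  G: 1 (length 1)
  B: 001 (length 3)
Average code length: 77/46 = 1.6739 bits/symbol


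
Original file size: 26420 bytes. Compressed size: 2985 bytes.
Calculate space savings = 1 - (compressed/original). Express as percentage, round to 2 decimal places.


ratio = compressed/original = 2985/26420 = 0.112983
savings = 1 - ratio = 1 - 0.112983 = 0.887017
as a percentage: 0.887017 * 100 = 88.7%

Space savings = 1 - 2985/26420 = 88.7%


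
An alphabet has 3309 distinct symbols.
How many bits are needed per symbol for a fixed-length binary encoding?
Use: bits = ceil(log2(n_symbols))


log2(3309) = 11.6922
Bracket: 2^11 = 2048 < 3309 <= 2^12 = 4096
So ceil(log2(3309)) = 12

bits = ceil(log2(3309)) = ceil(11.6922) = 12 bits


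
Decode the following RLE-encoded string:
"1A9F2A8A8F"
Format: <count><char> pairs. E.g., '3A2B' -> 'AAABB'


Expanding each <count><char> pair:
  1A -> 'A'
  9F -> 'FFFFFFFFF'
  2A -> 'AA'
  8A -> 'AAAAAAAA'
  8F -> 'FFFFFFFF'

Decoded = AFFFFFFFFFAAAAAAAAAAFFFFFFFF


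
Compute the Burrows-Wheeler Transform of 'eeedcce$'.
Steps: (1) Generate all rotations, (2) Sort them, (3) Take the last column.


Rotations (sorted):
  0: $eeedcce -> last char: e
  1: cce$eeed -> last char: d
  2: ce$eeedc -> last char: c
  3: dcce$eee -> last char: e
  4: e$eeedcc -> last char: c
  5: edcce$ee -> last char: e
  6: eedcce$e -> last char: e
  7: eeedcce$ -> last char: $


BWT = edcecee$


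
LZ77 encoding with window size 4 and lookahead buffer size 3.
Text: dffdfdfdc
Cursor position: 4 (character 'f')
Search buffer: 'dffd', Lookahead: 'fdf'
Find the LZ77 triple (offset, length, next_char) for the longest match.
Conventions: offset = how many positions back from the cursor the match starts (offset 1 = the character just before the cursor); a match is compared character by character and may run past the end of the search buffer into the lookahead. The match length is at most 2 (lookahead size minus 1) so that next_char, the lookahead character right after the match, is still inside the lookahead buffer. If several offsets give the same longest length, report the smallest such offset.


Try each offset into the search buffer:
  offset=1 (pos 3, char 'd'): match length 0
  offset=2 (pos 2, char 'f'): match length 2
  offset=3 (pos 1, char 'f'): match length 1
  offset=4 (pos 0, char 'd'): match length 0
Longest match has length 2 at offset 2.
next_char = character at position 4 + 2 = 6 -> 'f'

Best match: offset=2, length=2 (matching 'fd' starting at position 2)
LZ77 triple: (2, 2, 'f')


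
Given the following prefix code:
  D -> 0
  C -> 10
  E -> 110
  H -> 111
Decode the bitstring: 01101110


Decoding step by step:
Bits 0 -> D
Bits 110 -> E
Bits 111 -> H
Bits 0 -> D


Decoded message: DEHD


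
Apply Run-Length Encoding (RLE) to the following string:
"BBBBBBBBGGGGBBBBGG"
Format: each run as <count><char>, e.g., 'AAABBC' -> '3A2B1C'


Scanning runs left to right:
  i=0: run of 'B' x 8 -> '8B'
  i=8: run of 'G' x 4 -> '4G'
  i=12: run of 'B' x 4 -> '4B'
  i=16: run of 'G' x 2 -> '2G'

RLE = 8B4G4B2G


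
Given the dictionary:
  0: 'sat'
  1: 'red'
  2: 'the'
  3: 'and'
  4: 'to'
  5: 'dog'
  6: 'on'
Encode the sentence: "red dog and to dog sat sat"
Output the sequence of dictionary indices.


Look up each word in the dictionary:
  'red' -> 1
  'dog' -> 5
  'and' -> 3
  'to' -> 4
  'dog' -> 5
  'sat' -> 0
  'sat' -> 0

Encoded: [1, 5, 3, 4, 5, 0, 0]


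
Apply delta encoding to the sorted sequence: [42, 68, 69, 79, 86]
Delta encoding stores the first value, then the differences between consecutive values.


First value: 42
Deltas:
  68 - 42 = 26
  69 - 68 = 1
  79 - 69 = 10
  86 - 79 = 7


Delta encoded: [42, 26, 1, 10, 7]


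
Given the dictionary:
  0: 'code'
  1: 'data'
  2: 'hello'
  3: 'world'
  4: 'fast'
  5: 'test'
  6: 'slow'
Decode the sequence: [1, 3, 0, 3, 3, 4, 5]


Look up each index in the dictionary:
  1 -> 'data'
  3 -> 'world'
  0 -> 'code'
  3 -> 'world'
  3 -> 'world'
  4 -> 'fast'
  5 -> 'test'

Decoded: "data world code world world fast test"


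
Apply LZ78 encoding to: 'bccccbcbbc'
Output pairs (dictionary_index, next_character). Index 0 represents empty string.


LZ78 encoding steps:
Dictionary: {0: ''}
Step 1: w='' (idx 0), next='b' -> output (0, 'b'), add 'b' as idx 1
Step 2: w='' (idx 0), next='c' -> output (0, 'c'), add 'c' as idx 2
Step 3: w='c' (idx 2), next='c' -> output (2, 'c'), add 'cc' as idx 3
Step 4: w='c' (idx 2), next='b' -> output (2, 'b'), add 'cb' as idx 4
Step 5: w='cb' (idx 4), next='b' -> output (4, 'b'), add 'cbb' as idx 5
Step 6: w='c' (idx 2), end of input -> output (2, '')


Encoded: [(0, 'b'), (0, 'c'), (2, 'c'), (2, 'b'), (4, 'b'), (2, '')]


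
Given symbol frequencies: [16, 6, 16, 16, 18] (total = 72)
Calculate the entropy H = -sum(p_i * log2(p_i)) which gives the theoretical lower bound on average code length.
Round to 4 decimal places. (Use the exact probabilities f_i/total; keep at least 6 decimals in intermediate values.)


Per-symbol terms -p_i * log2(p_i) with p_i = f_i/72:
  p = 16/72 = 0.222222: log2(p) = -2.169925, -p*log2(p) = 0.482206
  p = 6/72 = 0.083333: log2(p) = -3.584963, -p*log2(p) = 0.298747
  p = 16/72 = 0.222222: log2(p) = -2.169925, -p*log2(p) = 0.482206
  p = 16/72 = 0.222222: log2(p) = -2.169925, -p*log2(p) = 0.482206
  p = 18/72 = 0.250000: log2(p) = -2.000000, -p*log2(p) = 0.500000
H = 0.482206 + 0.298747 + 0.482206 + 0.482206 + 0.500000 = 2.245365

H = 2.2454 bits/symbol


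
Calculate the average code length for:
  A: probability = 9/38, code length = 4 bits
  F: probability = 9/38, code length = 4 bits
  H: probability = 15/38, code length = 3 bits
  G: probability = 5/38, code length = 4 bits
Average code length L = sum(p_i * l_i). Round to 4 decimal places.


Weighted contributions p_i * l_i:
  A: (9/38) * 4 = 36/38
  F: (9/38) * 4 = 36/38
  H: (15/38) * 3 = 45/38
  G: (5/38) * 4 = 20/38
Sum = (36 + 36 + 45 + 20)/38 = 137/38

L = 137/38 = 3.6053 bits/symbol


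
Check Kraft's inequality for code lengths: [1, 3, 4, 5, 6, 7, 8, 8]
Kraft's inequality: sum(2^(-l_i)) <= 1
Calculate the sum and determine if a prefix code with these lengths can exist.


Sum = 2^(-1) + 2^(-3) + 2^(-4) + 2^(-5) + 2^(-6) + 2^(-7) + 2^(-8) + 2^(-8)
    = 0.5 + 0.125 + 0.0625 + 0.03125 + 0.015625 + 0.0078125 + 0.00390625 + 0.00390625
    = 192/256 = 0.75
Since 0.75 <= 1, Kraft's inequality IS satisfied.
A prefix code with these lengths CAN exist.

Kraft sum = 0.75. Satisfied.


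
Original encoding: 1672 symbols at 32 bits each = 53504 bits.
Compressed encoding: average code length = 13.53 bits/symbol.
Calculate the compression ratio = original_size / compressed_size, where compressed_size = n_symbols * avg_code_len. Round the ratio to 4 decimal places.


original_size = n_symbols * orig_bits = 1672 * 32 = 53504 bits
compressed_size = n_symbols * avg_code_len = 1672 * 13.53 = 22622.16 bits
ratio = original_size / compressed_size = 53504 / 22622.16 = 2.3651

Compression ratio = 2.3651


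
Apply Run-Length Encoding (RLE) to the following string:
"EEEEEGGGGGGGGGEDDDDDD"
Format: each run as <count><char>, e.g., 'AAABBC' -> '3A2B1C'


Scanning runs left to right:
  i=0: run of 'E' x 5 -> '5E'
  i=5: run of 'G' x 9 -> '9G'
  i=14: run of 'E' x 1 -> '1E'
  i=15: run of 'D' x 6 -> '6D'

RLE = 5E9G1E6D


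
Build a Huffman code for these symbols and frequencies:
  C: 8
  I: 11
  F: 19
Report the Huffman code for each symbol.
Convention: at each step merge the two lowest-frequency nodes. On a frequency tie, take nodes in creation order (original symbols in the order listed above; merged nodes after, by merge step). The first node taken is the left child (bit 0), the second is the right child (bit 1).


Huffman tree construction:
Step 1: Merge C(8) + I(11) = 19
Step 2: Merge F(19) + (C+I)(19) = 38
Read each symbol's code off the tree from the root (left child = 0, right child = 1).

Codes:
  C: 10 (length 2)
  I: 11 (length 2)
  F: 0 (length 1)
Average code length: 57/38 = 1.5000 bits/symbol


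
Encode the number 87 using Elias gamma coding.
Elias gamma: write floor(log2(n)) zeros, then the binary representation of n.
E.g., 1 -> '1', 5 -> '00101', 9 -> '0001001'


num_bits = floor(log2(87)) + 1 = 7
leading_zeros = num_bits - 1 = 6
binary(87) = 1010111

Elias gamma(87) = '000000' + '1010111' = 0000001010111 (13 bits)


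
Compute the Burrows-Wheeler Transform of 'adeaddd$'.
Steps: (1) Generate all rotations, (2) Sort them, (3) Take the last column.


Rotations (sorted):
  0: $adeaddd -> last char: d
  1: addd$ade -> last char: e
  2: adeaddd$ -> last char: $
  3: d$adeadd -> last char: d
  4: dd$adead -> last char: d
  5: ddd$adea -> last char: a
  6: deaddd$a -> last char: a
  7: eaddd$ad -> last char: d


BWT = de$ddaad


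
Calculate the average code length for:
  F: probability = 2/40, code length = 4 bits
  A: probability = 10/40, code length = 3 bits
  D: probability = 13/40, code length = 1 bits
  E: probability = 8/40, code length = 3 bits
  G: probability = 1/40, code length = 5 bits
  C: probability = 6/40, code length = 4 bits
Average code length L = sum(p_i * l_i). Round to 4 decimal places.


Weighted contributions p_i * l_i:
  F: (2/40) * 4 = 8/40
  A: (10/40) * 3 = 30/40
  D: (13/40) * 1 = 13/40
  E: (8/40) * 3 = 24/40
  G: (1/40) * 5 = 5/40
  C: (6/40) * 4 = 24/40
Sum = (8 + 30 + 13 + 24 + 5 + 24)/40 = 104/40

L = 104/40 = 2.6000 bits/symbol


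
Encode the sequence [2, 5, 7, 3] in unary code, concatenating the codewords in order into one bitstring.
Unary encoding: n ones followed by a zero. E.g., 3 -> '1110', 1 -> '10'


Encode each number as n ones followed by a terminating 0:
  2 -> 110 (3 bits)
  5 -> 111110 (6 bits)
  7 -> 11111110 (8 bits)
  3 -> 1110 (4 bits)
Total length = 3 + 6 + 8 + 4 = 21 bits.

Unary([2, 5, 7, 3]) = 110111110111111101110 (21 bits)


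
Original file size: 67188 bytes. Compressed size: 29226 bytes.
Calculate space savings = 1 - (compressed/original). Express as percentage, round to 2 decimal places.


ratio = compressed/original = 29226/67188 = 0.434988
savings = 1 - ratio = 1 - 0.434988 = 0.565012
as a percentage: 0.565012 * 100 = 56.5%

Space savings = 1 - 29226/67188 = 56.5%


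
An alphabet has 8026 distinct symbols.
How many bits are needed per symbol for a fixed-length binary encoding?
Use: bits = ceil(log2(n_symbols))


log2(8026) = 12.9705
Bracket: 2^12 = 4096 < 8026 <= 2^13 = 8192
So ceil(log2(8026)) = 13

bits = ceil(log2(8026)) = ceil(12.9705) = 13 bits


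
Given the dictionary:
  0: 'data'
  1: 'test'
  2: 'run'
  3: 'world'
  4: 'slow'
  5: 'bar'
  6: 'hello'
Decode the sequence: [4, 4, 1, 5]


Look up each index in the dictionary:
  4 -> 'slow'
  4 -> 'slow'
  1 -> 'test'
  5 -> 'bar'

Decoded: "slow slow test bar"


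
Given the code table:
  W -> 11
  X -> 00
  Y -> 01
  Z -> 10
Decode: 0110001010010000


Decoding:
01 -> Y
10 -> Z
00 -> X
10 -> Z
10 -> Z
01 -> Y
00 -> X
00 -> X


Result: YZXZZYXX


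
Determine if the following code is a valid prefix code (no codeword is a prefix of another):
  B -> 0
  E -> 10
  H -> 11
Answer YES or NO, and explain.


Checking each pair (does one codeword prefix another?):
  B='0' vs E='10': no prefix
  B='0' vs H='11': no prefix
  E='10' vs B='0': no prefix
  E='10' vs H='11': no prefix
  H='11' vs B='0': no prefix
  H='11' vs E='10': no prefix
No violation found over all pairs.

YES -- this is a valid prefix code. No codeword is a prefix of any other codeword.


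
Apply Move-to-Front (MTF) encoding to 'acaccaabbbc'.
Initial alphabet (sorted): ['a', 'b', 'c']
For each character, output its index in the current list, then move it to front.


MTF encoding:
'a': index 0 in ['a', 'b', 'c'] -> ['a', 'b', 'c']
'c': index 2 in ['a', 'b', 'c'] -> ['c', 'a', 'b']
'a': index 1 in ['c', 'a', 'b'] -> ['a', 'c', 'b']
'c': index 1 in ['a', 'c', 'b'] -> ['c', 'a', 'b']
'c': index 0 in ['c', 'a', 'b'] -> ['c', 'a', 'b']
'a': index 1 in ['c', 'a', 'b'] -> ['a', 'c', 'b']
'a': index 0 in ['a', 'c', 'b'] -> ['a', 'c', 'b']
'b': index 2 in ['a', 'c', 'b'] -> ['b', 'a', 'c']
'b': index 0 in ['b', 'a', 'c'] -> ['b', 'a', 'c']
'b': index 0 in ['b', 'a', 'c'] -> ['b', 'a', 'c']
'c': index 2 in ['b', 'a', 'c'] -> ['c', 'b', 'a']


Output: [0, 2, 1, 1, 0, 1, 0, 2, 0, 0, 2]


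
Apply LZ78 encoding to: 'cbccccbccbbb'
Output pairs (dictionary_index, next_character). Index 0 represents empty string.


LZ78 encoding steps:
Dictionary: {0: ''}
Step 1: w='' (idx 0), next='c' -> output (0, 'c'), add 'c' as idx 1
Step 2: w='' (idx 0), next='b' -> output (0, 'b'), add 'b' as idx 2
Step 3: w='c' (idx 1), next='c' -> output (1, 'c'), add 'cc' as idx 3
Step 4: w='cc' (idx 3), next='b' -> output (3, 'b'), add 'ccb' as idx 4
Step 5: w='ccb' (idx 4), next='b' -> output (4, 'b'), add 'ccbb' as idx 5
Step 6: w='b' (idx 2), end of input -> output (2, '')


Encoded: [(0, 'c'), (0, 'b'), (1, 'c'), (3, 'b'), (4, 'b'), (2, '')]


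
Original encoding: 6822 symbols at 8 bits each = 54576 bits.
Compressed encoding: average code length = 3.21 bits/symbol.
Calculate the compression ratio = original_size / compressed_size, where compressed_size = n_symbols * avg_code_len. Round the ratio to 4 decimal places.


original_size = n_symbols * orig_bits = 6822 * 8 = 54576 bits
compressed_size = n_symbols * avg_code_len = 6822 * 3.21 = 21898.62 bits
ratio = original_size / compressed_size = 54576 / 21898.62 = 2.4922

Compression ratio = 2.4922


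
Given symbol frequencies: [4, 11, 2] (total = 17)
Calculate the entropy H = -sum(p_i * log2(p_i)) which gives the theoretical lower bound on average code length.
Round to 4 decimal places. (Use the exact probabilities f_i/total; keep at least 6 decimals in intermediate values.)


Per-symbol terms -p_i * log2(p_i) with p_i = f_i/17:
  p = 4/17 = 0.235294: log2(p) = -2.087463, -p*log2(p) = 0.491168
  p = 11/17 = 0.647059: log2(p) = -0.628031, -p*log2(p) = 0.406373
  p = 2/17 = 0.117647: log2(p) = -3.087463, -p*log2(p) = 0.363231
H = 0.491168 + 0.406373 + 0.363231 = 1.260772

H = 1.2608 bits/symbol


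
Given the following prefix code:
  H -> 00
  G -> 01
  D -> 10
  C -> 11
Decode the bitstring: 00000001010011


Decoding step by step:
Bits 00 -> H
Bits 00 -> H
Bits 00 -> H
Bits 01 -> G
Bits 01 -> G
Bits 00 -> H
Bits 11 -> C


Decoded message: HHHGGHC


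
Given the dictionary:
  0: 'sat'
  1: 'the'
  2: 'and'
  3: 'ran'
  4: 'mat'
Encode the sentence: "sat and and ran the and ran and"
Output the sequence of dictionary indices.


Look up each word in the dictionary:
  'sat' -> 0
  'and' -> 2
  'and' -> 2
  'ran' -> 3
  'the' -> 1
  'and' -> 2
  'ran' -> 3
  'and' -> 2

Encoded: [0, 2, 2, 3, 1, 2, 3, 2]


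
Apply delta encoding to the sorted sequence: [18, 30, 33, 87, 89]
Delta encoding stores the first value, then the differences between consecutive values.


First value: 18
Deltas:
  30 - 18 = 12
  33 - 30 = 3
  87 - 33 = 54
  89 - 87 = 2


Delta encoded: [18, 12, 3, 54, 2]


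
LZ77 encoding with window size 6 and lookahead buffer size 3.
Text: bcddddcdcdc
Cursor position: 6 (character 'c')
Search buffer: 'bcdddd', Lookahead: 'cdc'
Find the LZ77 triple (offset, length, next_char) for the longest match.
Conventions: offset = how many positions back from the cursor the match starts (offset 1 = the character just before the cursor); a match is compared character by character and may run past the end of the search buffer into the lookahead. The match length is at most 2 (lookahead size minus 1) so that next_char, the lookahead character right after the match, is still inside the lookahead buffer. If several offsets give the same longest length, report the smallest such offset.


Try each offset into the search buffer:
  offset=1 (pos 5, char 'd'): match length 0
  offset=2 (pos 4, char 'd'): match length 0
  offset=3 (pos 3, char 'd'): match length 0
  offset=4 (pos 2, char 'd'): match length 0
  offset=5 (pos 1, char 'c'): match length 2
  offset=6 (pos 0, char 'b'): match length 0
Longest match has length 2 at offset 5.
next_char = character at position 6 + 2 = 8 -> 'c'

Best match: offset=5, length=2 (matching 'cd' starting at position 1)
LZ77 triple: (5, 2, 'c')


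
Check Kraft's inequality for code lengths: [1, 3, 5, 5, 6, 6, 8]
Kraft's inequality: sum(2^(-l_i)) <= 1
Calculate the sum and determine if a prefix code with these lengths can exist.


Sum = 2^(-1) + 2^(-3) + 2^(-5) + 2^(-5) + 2^(-6) + 2^(-6) + 2^(-8)
    = 0.5 + 0.125 + 0.03125 + 0.03125 + 0.015625 + 0.015625 + 0.00390625
    = 185/256 = 0.72265625
Since 0.72265625 <= 1, Kraft's inequality IS satisfied.
A prefix code with these lengths CAN exist.

Kraft sum = 0.72265625. Satisfied.


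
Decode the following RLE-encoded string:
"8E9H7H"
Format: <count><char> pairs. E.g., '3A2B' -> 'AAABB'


Expanding each <count><char> pair:
  8E -> 'EEEEEEEE'
  9H -> 'HHHHHHHHH'
  7H -> 'HHHHHHH'

Decoded = EEEEEEEEHHHHHHHHHHHHHHHH


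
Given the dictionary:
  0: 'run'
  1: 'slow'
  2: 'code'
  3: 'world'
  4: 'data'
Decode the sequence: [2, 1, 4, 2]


Look up each index in the dictionary:
  2 -> 'code'
  1 -> 'slow'
  4 -> 'data'
  2 -> 'code'

Decoded: "code slow data code"


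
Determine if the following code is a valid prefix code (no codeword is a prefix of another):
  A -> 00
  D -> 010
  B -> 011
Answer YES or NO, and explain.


Checking each pair (does one codeword prefix another?):
  A='00' vs D='010': no prefix
  A='00' vs B='011': no prefix
  D='010' vs A='00': no prefix
  D='010' vs B='011': no prefix
  B='011' vs A='00': no prefix
  B='011' vs D='010': no prefix
No violation found over all pairs.

YES -- this is a valid prefix code. No codeword is a prefix of any other codeword.


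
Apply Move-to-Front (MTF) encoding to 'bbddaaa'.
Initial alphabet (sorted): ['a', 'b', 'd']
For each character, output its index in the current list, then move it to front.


MTF encoding:
'b': index 1 in ['a', 'b', 'd'] -> ['b', 'a', 'd']
'b': index 0 in ['b', 'a', 'd'] -> ['b', 'a', 'd']
'd': index 2 in ['b', 'a', 'd'] -> ['d', 'b', 'a']
'd': index 0 in ['d', 'b', 'a'] -> ['d', 'b', 'a']
'a': index 2 in ['d', 'b', 'a'] -> ['a', 'd', 'b']
'a': index 0 in ['a', 'd', 'b'] -> ['a', 'd', 'b']
'a': index 0 in ['a', 'd', 'b'] -> ['a', 'd', 'b']


Output: [1, 0, 2, 0, 2, 0, 0]


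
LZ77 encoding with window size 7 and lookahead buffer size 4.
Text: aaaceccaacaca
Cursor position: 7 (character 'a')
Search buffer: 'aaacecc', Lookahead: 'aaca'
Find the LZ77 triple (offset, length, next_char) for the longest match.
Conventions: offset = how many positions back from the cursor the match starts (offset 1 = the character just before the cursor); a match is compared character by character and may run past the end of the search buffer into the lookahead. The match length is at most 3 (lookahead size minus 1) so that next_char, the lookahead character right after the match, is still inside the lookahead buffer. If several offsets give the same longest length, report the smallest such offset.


Try each offset into the search buffer:
  offset=1 (pos 6, char 'c'): match length 0
  offset=2 (pos 5, char 'c'): match length 0
  offset=3 (pos 4, char 'e'): match length 0
  offset=4 (pos 3, char 'c'): match length 0
  offset=5 (pos 2, char 'a'): match length 1
  offset=6 (pos 1, char 'a'): match length 3
  offset=7 (pos 0, char 'a'): match length 2
Longest match has length 3 at offset 6.
next_char = character at position 7 + 3 = 10 -> 'a'

Best match: offset=6, length=3 (matching 'aac' starting at position 1)
LZ77 triple: (6, 3, 'a')
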